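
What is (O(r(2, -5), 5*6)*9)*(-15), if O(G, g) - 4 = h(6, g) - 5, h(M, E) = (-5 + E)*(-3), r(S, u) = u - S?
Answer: 10260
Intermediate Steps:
h(M, E) = 15 - 3*E
O(G, g) = 14 - 3*g (O(G, g) = 4 + ((15 - 3*g) - 5) = 4 + (10 - 3*g) = 14 - 3*g)
(O(r(2, -5), 5*6)*9)*(-15) = ((14 - 15*6)*9)*(-15) = ((14 - 3*30)*9)*(-15) = ((14 - 90)*9)*(-15) = -76*9*(-15) = -684*(-15) = 10260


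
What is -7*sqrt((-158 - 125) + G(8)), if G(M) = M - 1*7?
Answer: -7*I*sqrt(282) ≈ -117.55*I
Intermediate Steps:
G(M) = -7 + M (G(M) = M - 7 = -7 + M)
-7*sqrt((-158 - 125) + G(8)) = -7*sqrt((-158 - 125) + (-7 + 8)) = -7*sqrt(-283 + 1) = -7*I*sqrt(282)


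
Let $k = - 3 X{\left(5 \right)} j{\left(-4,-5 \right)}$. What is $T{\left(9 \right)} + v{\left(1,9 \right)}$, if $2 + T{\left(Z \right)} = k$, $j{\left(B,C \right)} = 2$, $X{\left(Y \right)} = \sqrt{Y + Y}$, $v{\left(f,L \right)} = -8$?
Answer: $-10 - 6 \sqrt{10} \approx -28.974$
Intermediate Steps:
$X{\left(Y \right)} = \sqrt{2} \sqrt{Y}$ ($X{\left(Y \right)} = \sqrt{2 Y} = \sqrt{2} \sqrt{Y}$)
$k = - 6 \sqrt{10}$ ($k = - 3 \sqrt{2} \sqrt{5} \cdot 2 = - 3 \sqrt{10} \cdot 2 = - 6 \sqrt{10} \approx -18.974$)
$T{\left(Z \right)} = -2 - 6 \sqrt{10}$
$T{\left(9 \right)} + v{\left(1,9 \right)} = \left(-2 - 6 \sqrt{10}\right) - 8 = -10 - 6 \sqrt{10}$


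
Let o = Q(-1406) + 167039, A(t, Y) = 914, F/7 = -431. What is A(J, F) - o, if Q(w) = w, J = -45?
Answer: -164719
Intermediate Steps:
F = -3017 (F = 7*(-431) = -3017)
o = 165633 (o = -1406 + 167039 = 165633)
A(J, F) - o = 914 - 1*165633 = 914 - 165633 = -164719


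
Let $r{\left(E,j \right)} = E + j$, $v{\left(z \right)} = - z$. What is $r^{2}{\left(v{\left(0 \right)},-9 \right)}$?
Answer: $81$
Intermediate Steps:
$r^{2}{\left(v{\left(0 \right)},-9 \right)} = \left(\left(-1\right) 0 - 9\right)^{2} = \left(0 - 9\right)^{2} = \left(-9\right)^{2} = 81$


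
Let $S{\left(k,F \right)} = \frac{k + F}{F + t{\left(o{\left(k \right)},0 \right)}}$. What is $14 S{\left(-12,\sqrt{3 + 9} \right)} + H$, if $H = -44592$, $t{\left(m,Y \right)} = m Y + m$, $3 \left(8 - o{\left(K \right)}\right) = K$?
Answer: $- \frac{490694}{11} + \frac{56 \sqrt{3}}{11} \approx -44600.0$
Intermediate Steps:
$o{\left(K \right)} = 8 - \frac{K}{3}$
$t{\left(m,Y \right)} = m + Y m$ ($t{\left(m,Y \right)} = Y m + m = m + Y m$)
$S{\left(k,F \right)} = \frac{F + k}{8 + F - \frac{k}{3}}$ ($S{\left(k,F \right)} = \frac{k + F}{F + \left(8 - \frac{k}{3}\right) \left(1 + 0\right)} = \frac{F + k}{F + \left(8 - \frac{k}{3}\right) 1} = \frac{F + k}{F - \left(-8 + \frac{k}{3}\right)} = \frac{F + k}{8 + F - \frac{k}{3}}$)
$14 S{\left(-12,\sqrt{3 + 9} \right)} + H = 14 \frac{3 \left(\sqrt{3 + 9} - 12\right)}{24 - -12 + 3 \sqrt{3 + 9}} - 44592 = 14 \frac{3 \left(\sqrt{12} - 12\right)}{24 + 12 + 3 \sqrt{12}} - 44592 = 14 \frac{3 \left(2 \sqrt{3} - 12\right)}{24 + 12 + 3 \cdot 2 \sqrt{3}} - 44592 = 14 \frac{3 \left(-12 + 2 \sqrt{3}\right)}{24 + 12 + 6 \sqrt{3}} - 44592 = 14 \frac{3 \left(-12 + 2 \sqrt{3}\right)}{36 + 6 \sqrt{3}} - 44592 = \frac{42 \left(-12 + 2 \sqrt{3}\right)}{36 + 6 \sqrt{3}} - 44592 = -44592 + \frac{42 \left(-12 + 2 \sqrt{3}\right)}{36 + 6 \sqrt{3}}$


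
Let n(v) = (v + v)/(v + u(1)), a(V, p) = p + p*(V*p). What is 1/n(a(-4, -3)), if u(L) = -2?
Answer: 41/78 ≈ 0.52564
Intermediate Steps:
a(V, p) = p + V*p²
n(v) = 2*v/(-2 + v) (n(v) = (v + v)/(v - 2) = (2*v)/(-2 + v) = 2*v/(-2 + v))
1/n(a(-4, -3)) = 1/(2*(-3*(1 - 4*(-3)))/(-2 - 3*(1 - 4*(-3)))) = 1/(2*(-3*(1 + 12))/(-2 - 3*(1 + 12))) = 1/(2*(-3*13)/(-2 - 3*13)) = 1/(2*(-39)/(-2 - 39)) = 1/(2*(-39)/(-41)) = 1/(2*(-39)*(-1/41)) = 1/(78/41) = 41/78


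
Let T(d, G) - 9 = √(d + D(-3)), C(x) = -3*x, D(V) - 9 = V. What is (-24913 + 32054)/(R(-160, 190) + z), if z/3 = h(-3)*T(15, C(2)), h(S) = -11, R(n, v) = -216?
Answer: -135679/8900 + 78551*√21/80100 ≈ -10.751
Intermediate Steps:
D(V) = 9 + V
T(d, G) = 9 + √(6 + d) (T(d, G) = 9 + √(d + (9 - 3)) = 9 + √(d + 6) = 9 + √(6 + d))
z = -297 - 33*√21 (z = 3*(-11*(9 + √(6 + 15))) = 3*(-11*(9 + √21)) = 3*(-99 - 11*√21) = -297 - 33*√21 ≈ -448.23)
(-24913 + 32054)/(R(-160, 190) + z) = (-24913 + 32054)/(-216 + (-297 - 33*√21)) = 7141/(-513 - 33*√21)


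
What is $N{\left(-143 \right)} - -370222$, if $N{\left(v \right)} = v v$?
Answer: $390671$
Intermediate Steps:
$N{\left(v \right)} = v^{2}$
$N{\left(-143 \right)} - -370222 = \left(-143\right)^{2} - -370222 = 20449 + 370222 = 390671$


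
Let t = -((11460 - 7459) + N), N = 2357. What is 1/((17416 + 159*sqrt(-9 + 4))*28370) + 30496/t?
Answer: (-68781135840*sqrt(5) + 7533913592981*I)/(90188230*(-17416*I + 159*sqrt(5))) ≈ -4.7965 - 5.8208e-11*I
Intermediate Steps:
t = -6358 (t = -((11460 - 7459) + 2357) = -(4001 + 2357) = -1*6358 = -6358)
1/((17416 + 159*sqrt(-9 + 4))*28370) + 30496/t = 1/((17416 + 159*sqrt(-9 + 4))*28370) + 30496/(-6358) = (1/28370)/(17416 + 159*sqrt(-5)) + 30496*(-1/6358) = (1/28370)/(17416 + 159*(I*sqrt(5))) - 15248/3179 = (1/28370)/(17416 + 159*I*sqrt(5)) - 15248/3179 = 1/(28370*(17416 + 159*I*sqrt(5))) - 15248/3179 = -15248/3179 + 1/(28370*(17416 + 159*I*sqrt(5)))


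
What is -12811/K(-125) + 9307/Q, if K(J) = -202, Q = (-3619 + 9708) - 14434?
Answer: 105027781/1685690 ≈ 62.306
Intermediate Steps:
Q = -8345 (Q = 6089 - 14434 = -8345)
-12811/K(-125) + 9307/Q = -12811/(-202) + 9307/(-8345) = -12811*(-1/202) + 9307*(-1/8345) = 12811/202 - 9307/8345 = 105027781/1685690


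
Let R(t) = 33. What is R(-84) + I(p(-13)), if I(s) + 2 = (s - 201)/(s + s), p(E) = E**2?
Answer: 5223/169 ≈ 30.905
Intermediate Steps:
I(s) = -2 + (-201 + s)/(2*s) (I(s) = -2 + (s - 201)/(s + s) = -2 + (-201 + s)/((2*s)) = -2 + (-201 + s)*(1/(2*s)) = -2 + (-201 + s)/(2*s))
R(-84) + I(p(-13)) = 33 + 3*(-67 - 1*(-13)**2)/(2*((-13)**2)) = 33 + (3/2)*(-67 - 1*169)/169 = 33 + (3/2)*(1/169)*(-67 - 169) = 33 + (3/2)*(1/169)*(-236) = 33 - 354/169 = 5223/169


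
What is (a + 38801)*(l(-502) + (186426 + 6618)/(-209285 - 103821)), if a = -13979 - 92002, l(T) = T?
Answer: 5286134079040/156553 ≈ 3.3766e+7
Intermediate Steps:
a = -105981
(a + 38801)*(l(-502) + (186426 + 6618)/(-209285 - 103821)) = (-105981 + 38801)*(-502 + (186426 + 6618)/(-209285 - 103821)) = -67180*(-502 + 193044/(-313106)) = -67180*(-502 + 193044*(-1/313106)) = -67180*(-502 - 96522/156553) = -67180*(-78686128/156553) = 5286134079040/156553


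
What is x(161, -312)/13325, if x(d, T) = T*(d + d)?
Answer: -7728/1025 ≈ -7.5395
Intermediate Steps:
x(d, T) = 2*T*d (x(d, T) = T*(2*d) = 2*T*d)
x(161, -312)/13325 = (2*(-312)*161)/13325 = -100464*1/13325 = -7728/1025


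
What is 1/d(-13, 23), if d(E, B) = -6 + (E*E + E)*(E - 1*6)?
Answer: -1/2970 ≈ -0.00033670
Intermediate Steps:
d(E, B) = -6 + (-6 + E)*(E + E²) (d(E, B) = -6 + (E² + E)*(E - 6) = -6 + (E + E²)*(-6 + E) = -6 + (-6 + E)*(E + E²))
1/d(-13, 23) = 1/(-6 + (-13)³ - 6*(-13) - 5*(-13)²) = 1/(-6 - 2197 + 78 - 5*169) = 1/(-6 - 2197 + 78 - 845) = 1/(-2970) = -1/2970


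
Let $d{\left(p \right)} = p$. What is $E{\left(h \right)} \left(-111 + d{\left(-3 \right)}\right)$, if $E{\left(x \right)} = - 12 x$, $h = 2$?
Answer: $2736$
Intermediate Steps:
$E{\left(h \right)} \left(-111 + d{\left(-3 \right)}\right) = \left(-12\right) 2 \left(-111 - 3\right) = \left(-24\right) \left(-114\right) = 2736$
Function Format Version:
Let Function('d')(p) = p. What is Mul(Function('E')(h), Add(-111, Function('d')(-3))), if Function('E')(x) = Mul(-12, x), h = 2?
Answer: 2736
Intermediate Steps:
Mul(Function('E')(h), Add(-111, Function('d')(-3))) = Mul(Mul(-12, 2), Add(-111, -3)) = Mul(-24, -114) = 2736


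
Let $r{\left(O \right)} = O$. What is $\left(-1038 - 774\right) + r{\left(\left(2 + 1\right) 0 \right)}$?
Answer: $-1812$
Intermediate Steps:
$\left(-1038 - 774\right) + r{\left(\left(2 + 1\right) 0 \right)} = \left(-1038 - 774\right) + \left(2 + 1\right) 0 = -1812 + 3 \cdot 0 = -1812 + 0 = -1812$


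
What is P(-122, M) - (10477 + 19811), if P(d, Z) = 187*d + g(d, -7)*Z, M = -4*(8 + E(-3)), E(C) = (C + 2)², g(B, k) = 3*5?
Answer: -53642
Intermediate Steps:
g(B, k) = 15
E(C) = (2 + C)²
M = -36 (M = -4*(8 + (2 - 3)²) = -4*(8 + (-1)²) = -4*(8 + 1) = -4*9 = -36)
P(d, Z) = 15*Z + 187*d (P(d, Z) = 187*d + 15*Z = 15*Z + 187*d)
P(-122, M) - (10477 + 19811) = (15*(-36) + 187*(-122)) - (10477 + 19811) = (-540 - 22814) - 1*30288 = -23354 - 30288 = -53642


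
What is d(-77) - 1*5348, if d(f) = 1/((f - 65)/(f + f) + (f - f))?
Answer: -379631/71 ≈ -5346.9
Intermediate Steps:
d(f) = 2*f/(-65 + f) (d(f) = 1/((-65 + f)/((2*f)) + 0) = 1/((-65 + f)*(1/(2*f)) + 0) = 1/((-65 + f)/(2*f) + 0) = 1/((-65 + f)/(2*f)) = 2*f/(-65 + f))
d(-77) - 1*5348 = 2*(-77)/(-65 - 77) - 1*5348 = 2*(-77)/(-142) - 5348 = 2*(-77)*(-1/142) - 5348 = 77/71 - 5348 = -379631/71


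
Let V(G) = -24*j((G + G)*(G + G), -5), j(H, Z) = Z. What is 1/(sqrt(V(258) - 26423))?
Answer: -I*sqrt(26303)/26303 ≈ -0.0061659*I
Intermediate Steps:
V(G) = 120 (V(G) = -24*(-5) = 120)
1/(sqrt(V(258) - 26423)) = 1/(sqrt(120 - 26423)) = 1/(sqrt(-26303)) = 1/(I*sqrt(26303)) = -I*sqrt(26303)/26303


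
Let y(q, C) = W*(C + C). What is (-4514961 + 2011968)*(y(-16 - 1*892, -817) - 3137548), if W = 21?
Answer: 7939148382966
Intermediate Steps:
y(q, C) = 42*C (y(q, C) = 21*(C + C) = 21*(2*C) = 42*C)
(-4514961 + 2011968)*(y(-16 - 1*892, -817) - 3137548) = (-4514961 + 2011968)*(42*(-817) - 3137548) = -2502993*(-34314 - 3137548) = -2502993*(-3171862) = 7939148382966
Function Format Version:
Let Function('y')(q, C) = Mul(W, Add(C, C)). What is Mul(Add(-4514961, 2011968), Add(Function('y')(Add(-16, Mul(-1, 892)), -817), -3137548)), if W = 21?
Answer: 7939148382966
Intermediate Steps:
Function('y')(q, C) = Mul(42, C) (Function('y')(q, C) = Mul(21, Add(C, C)) = Mul(21, Mul(2, C)) = Mul(42, C))
Mul(Add(-4514961, 2011968), Add(Function('y')(Add(-16, Mul(-1, 892)), -817), -3137548)) = Mul(Add(-4514961, 2011968), Add(Mul(42, -817), -3137548)) = Mul(-2502993, Add(-34314, -3137548)) = Mul(-2502993, -3171862) = 7939148382966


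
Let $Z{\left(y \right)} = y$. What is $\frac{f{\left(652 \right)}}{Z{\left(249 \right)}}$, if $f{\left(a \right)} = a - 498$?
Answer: $\frac{154}{249} \approx 0.61847$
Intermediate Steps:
$f{\left(a \right)} = -498 + a$
$\frac{f{\left(652 \right)}}{Z{\left(249 \right)}} = \frac{-498 + 652}{249} = 154 \cdot \frac{1}{249} = \frac{154}{249}$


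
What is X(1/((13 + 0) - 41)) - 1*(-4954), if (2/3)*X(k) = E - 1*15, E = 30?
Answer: 9953/2 ≈ 4976.5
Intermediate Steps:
X(k) = 45/2 (X(k) = 3*(30 - 1*15)/2 = 3*(30 - 15)/2 = (3/2)*15 = 45/2)
X(1/((13 + 0) - 41)) - 1*(-4954) = 45/2 - 1*(-4954) = 45/2 + 4954 = 9953/2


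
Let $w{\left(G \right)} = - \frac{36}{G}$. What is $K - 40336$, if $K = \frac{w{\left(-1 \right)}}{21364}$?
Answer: $- \frac{215434567}{5341} \approx -40336.0$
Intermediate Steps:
$K = \frac{9}{5341}$ ($K = \frac{\left(-36\right) \frac{1}{-1}}{21364} = \left(-36\right) \left(-1\right) \frac{1}{21364} = 36 \cdot \frac{1}{21364} = \frac{9}{5341} \approx 0.0016851$)
$K - 40336 = \frac{9}{5341} - 40336 = - \frac{215434567}{5341}$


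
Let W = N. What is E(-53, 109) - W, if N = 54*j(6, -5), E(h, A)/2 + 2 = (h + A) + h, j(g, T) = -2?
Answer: 110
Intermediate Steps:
E(h, A) = -4 + 2*A + 4*h (E(h, A) = -4 + 2*((h + A) + h) = -4 + 2*((A + h) + h) = -4 + 2*(A + 2*h) = -4 + (2*A + 4*h) = -4 + 2*A + 4*h)
N = -108 (N = 54*(-2) = -108)
W = -108
E(-53, 109) - W = (-4 + 2*109 + 4*(-53)) - 1*(-108) = (-4 + 218 - 212) + 108 = 2 + 108 = 110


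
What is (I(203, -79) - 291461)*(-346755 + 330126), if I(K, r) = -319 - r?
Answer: 4850695929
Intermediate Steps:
(I(203, -79) - 291461)*(-346755 + 330126) = ((-319 - 1*(-79)) - 291461)*(-346755 + 330126) = ((-319 + 79) - 291461)*(-16629) = (-240 - 291461)*(-16629) = -291701*(-16629) = 4850695929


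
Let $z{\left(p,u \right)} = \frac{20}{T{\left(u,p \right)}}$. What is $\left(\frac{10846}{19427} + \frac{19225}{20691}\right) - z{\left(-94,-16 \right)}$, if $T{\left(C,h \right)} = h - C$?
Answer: $\frac{9112562783}{5225532741} \approx 1.7439$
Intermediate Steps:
$z{\left(p,u \right)} = \frac{20}{p - u}$
$\left(\frac{10846}{19427} + \frac{19225}{20691}\right) - z{\left(-94,-16 \right)} = \left(\frac{10846}{19427} + \frac{19225}{20691}\right) - \frac{20}{-94 - -16} = \left(10846 \cdot \frac{1}{19427} + 19225 \cdot \frac{1}{20691}\right) - \frac{20}{-94 + 16} = \left(\frac{10846}{19427} + \frac{19225}{20691}\right) - \frac{20}{-78} = \frac{597898661}{401964057} - 20 \left(- \frac{1}{78}\right) = \frac{597898661}{401964057} - - \frac{10}{39} = \frac{597898661}{401964057} + \frac{10}{39} = \frac{9112562783}{5225532741}$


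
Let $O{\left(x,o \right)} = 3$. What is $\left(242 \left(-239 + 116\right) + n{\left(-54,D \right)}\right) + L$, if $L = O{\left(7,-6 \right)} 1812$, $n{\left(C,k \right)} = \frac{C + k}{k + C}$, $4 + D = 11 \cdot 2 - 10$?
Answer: $-24329$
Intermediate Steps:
$D = 8$ ($D = -4 + \left(11 \cdot 2 - 10\right) = -4 + \left(22 - 10\right) = -4 + 12 = 8$)
$n{\left(C,k \right)} = 1$ ($n{\left(C,k \right)} = \frac{C + k}{C + k} = 1$)
$L = 5436$ ($L = 3 \cdot 1812 = 5436$)
$\left(242 \left(-239 + 116\right) + n{\left(-54,D \right)}\right) + L = \left(242 \left(-239 + 116\right) + 1\right) + 5436 = \left(242 \left(-123\right) + 1\right) + 5436 = \left(-29766 + 1\right) + 5436 = -29765 + 5436 = -24329$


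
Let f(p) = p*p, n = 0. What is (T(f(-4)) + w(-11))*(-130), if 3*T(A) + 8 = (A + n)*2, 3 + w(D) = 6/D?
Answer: -6370/11 ≈ -579.09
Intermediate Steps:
w(D) = -3 + 6/D
f(p) = p²
T(A) = -8/3 + 2*A/3 (T(A) = -8/3 + ((A + 0)*2)/3 = -8/3 + (A*2)/3 = -8/3 + (2*A)/3 = -8/3 + 2*A/3)
(T(f(-4)) + w(-11))*(-130) = ((-8/3 + (⅔)*(-4)²) + (-3 + 6/(-11)))*(-130) = ((-8/3 + (⅔)*16) + (-3 + 6*(-1/11)))*(-130) = ((-8/3 + 32/3) + (-3 - 6/11))*(-130) = (8 - 39/11)*(-130) = (49/11)*(-130) = -6370/11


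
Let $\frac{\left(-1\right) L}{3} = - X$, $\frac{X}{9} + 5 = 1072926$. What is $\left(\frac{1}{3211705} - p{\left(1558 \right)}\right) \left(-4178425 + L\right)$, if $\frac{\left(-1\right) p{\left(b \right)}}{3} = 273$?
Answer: $\frac{65208441387627032}{3211705} \approx 2.0303 \cdot 10^{10}$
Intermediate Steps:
$X = 9656289$ ($X = -45 + 9 \cdot 1072926 = -45 + 9656334 = 9656289$)
$p{\left(b \right)} = -819$ ($p{\left(b \right)} = \left(-3\right) 273 = -819$)
$L = 28968867$ ($L = - 3 \left(\left(-1\right) 9656289\right) = \left(-3\right) \left(-9656289\right) = 28968867$)
$\left(\frac{1}{3211705} - p{\left(1558 \right)}\right) \left(-4178425 + L\right) = \left(\frac{1}{3211705} - -819\right) \left(-4178425 + 28968867\right) = \left(\frac{1}{3211705} + 819\right) 24790442 = \frac{2630386396}{3211705} \cdot 24790442 = \frac{65208441387627032}{3211705}$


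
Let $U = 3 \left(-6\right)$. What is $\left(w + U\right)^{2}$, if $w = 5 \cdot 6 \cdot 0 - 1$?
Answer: $361$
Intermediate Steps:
$U = -18$
$w = -1$ ($w = 30 \cdot 0 - 1 = 0 - 1 = -1$)
$\left(w + U\right)^{2} = \left(-1 - 18\right)^{2} = \left(-19\right)^{2} = 361$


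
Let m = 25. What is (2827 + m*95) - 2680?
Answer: 2522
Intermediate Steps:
(2827 + m*95) - 2680 = (2827 + 25*95) - 2680 = (2827 + 2375) - 2680 = 5202 - 2680 = 2522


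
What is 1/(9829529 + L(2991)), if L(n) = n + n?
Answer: 1/9835511 ≈ 1.0167e-7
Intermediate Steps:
L(n) = 2*n
1/(9829529 + L(2991)) = 1/(9829529 + 2*2991) = 1/(9829529 + 5982) = 1/9835511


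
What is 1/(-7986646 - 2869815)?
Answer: -1/10856461 ≈ -9.2111e-8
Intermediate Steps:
1/(-7986646 - 2869815) = 1/(-10856461) = -1/10856461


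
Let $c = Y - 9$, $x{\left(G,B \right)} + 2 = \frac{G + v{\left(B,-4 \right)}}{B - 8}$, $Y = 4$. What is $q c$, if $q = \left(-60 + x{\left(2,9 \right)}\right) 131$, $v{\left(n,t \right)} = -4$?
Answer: $41920$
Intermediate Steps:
$x{\left(G,B \right)} = -2 + \frac{-4 + G}{-8 + B}$ ($x{\left(G,B \right)} = -2 + \frac{G - 4}{B - 8} = -2 + \frac{-4 + G}{-8 + B}$)
$c = -5$ ($c = 4 - 9 = -5$)
$q = -8384$ ($q = \left(-60 + \frac{12 + 2 - 18}{-8 + 9}\right) 131 = \left(-60 + \frac{12 + 2 - 18}{1}\right) 131 = \left(-60 + 1 \left(-4\right)\right) 131 = \left(-60 - 4\right) 131 = \left(-64\right) 131 = -8384$)
$q c = \left(-8384\right) \left(-5\right) = 41920$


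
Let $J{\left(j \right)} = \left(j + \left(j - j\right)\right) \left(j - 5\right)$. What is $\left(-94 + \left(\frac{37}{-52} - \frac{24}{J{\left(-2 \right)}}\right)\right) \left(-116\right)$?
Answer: $\frac{1017871}{91} \approx 11185.0$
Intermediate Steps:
$J{\left(j \right)} = j \left(-5 + j\right)$ ($J{\left(j \right)} = \left(j + 0\right) \left(-5 + j\right) = j \left(-5 + j\right)$)
$\left(-94 + \left(\frac{37}{-52} - \frac{24}{J{\left(-2 \right)}}\right)\right) \left(-116\right) = \left(-94 + \left(\frac{37}{-52} - \frac{24}{\left(-2\right) \left(-5 - 2\right)}\right)\right) \left(-116\right) = \left(-94 + \left(37 \left(- \frac{1}{52}\right) - \frac{24}{\left(-2\right) \left(-7\right)}\right)\right) \left(-116\right) = \left(-94 - \left(\frac{37}{52} + \frac{24}{14}\right)\right) \left(-116\right) = \left(-94 - \frac{883}{364}\right) \left(-116\right) = \left(- \frac{35099}{364}\right) \left(-116\right) = \frac{1017871}{91}$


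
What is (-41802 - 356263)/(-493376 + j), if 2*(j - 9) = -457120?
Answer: 398065/721927 ≈ 0.55139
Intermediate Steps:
j = -228551 (j = 9 + (1/2)*(-457120) = 9 - 228560 = -228551)
(-41802 - 356263)/(-493376 + j) = (-41802 - 356263)/(-493376 - 228551) = -398065/(-721927) = -398065*(-1/721927) = 398065/721927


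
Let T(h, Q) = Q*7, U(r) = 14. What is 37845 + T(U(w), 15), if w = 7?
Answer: 37950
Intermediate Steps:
T(h, Q) = 7*Q
37845 + T(U(w), 15) = 37845 + 7*15 = 37845 + 105 = 37950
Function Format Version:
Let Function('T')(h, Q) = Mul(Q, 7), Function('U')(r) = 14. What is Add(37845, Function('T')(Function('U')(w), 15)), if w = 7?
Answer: 37950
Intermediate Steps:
Function('T')(h, Q) = Mul(7, Q)
Add(37845, Function('T')(Function('U')(w), 15)) = Add(37845, Mul(7, 15)) = Add(37845, 105) = 37950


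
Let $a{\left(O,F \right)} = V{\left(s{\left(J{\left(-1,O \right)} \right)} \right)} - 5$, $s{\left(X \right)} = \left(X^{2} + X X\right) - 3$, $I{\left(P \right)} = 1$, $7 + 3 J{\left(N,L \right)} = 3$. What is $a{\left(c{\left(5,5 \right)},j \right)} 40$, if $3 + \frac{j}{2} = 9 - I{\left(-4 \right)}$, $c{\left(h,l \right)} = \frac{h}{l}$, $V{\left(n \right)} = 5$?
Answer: $0$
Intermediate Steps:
$J{\left(N,L \right)} = - \frac{4}{3}$ ($J{\left(N,L \right)} = - \frac{7}{3} + \frac{1}{3} \cdot 3 = - \frac{7}{3} + 1 = - \frac{4}{3}$)
$s{\left(X \right)} = -3 + 2 X^{2}$ ($s{\left(X \right)} = \left(X^{2} + X^{2}\right) - 3 = 2 X^{2} - 3 = -3 + 2 X^{2}$)
$j = 10$ ($j = -6 + 2 \left(9 - 1\right) = -6 + 2 \cdot 8 = -6 + 16 = 10$)
$a{\left(O,F \right)} = 0$ ($a{\left(O,F \right)} = 5 - 5 = 0$)
$a{\left(c{\left(5,5 \right)},j \right)} 40 = 0 \cdot 40 = 0$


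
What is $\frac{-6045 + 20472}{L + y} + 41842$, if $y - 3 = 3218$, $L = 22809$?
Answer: $\frac{1089161687}{26030} \approx 41843.0$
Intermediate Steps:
$y = 3221$ ($y = 3 + 3218 = 3221$)
$\frac{-6045 + 20472}{L + y} + 41842 = \frac{-6045 + 20472}{22809 + 3221} + 41842 = \frac{14427}{26030} + 41842 = \frac{1089161687}{26030}$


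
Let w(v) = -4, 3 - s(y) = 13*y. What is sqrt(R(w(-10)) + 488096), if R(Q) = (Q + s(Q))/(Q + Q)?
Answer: sqrt(7809434)/4 ≈ 698.63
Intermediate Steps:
s(y) = 3 - 13*y
R(Q) = (3 - 12*Q)/(2*Q) (R(Q) = (Q + (3 - 13*Q))/(Q + Q) = (3 - 12*Q)/((2*Q)) = (3 - 12*Q)*(1/(2*Q)) = (3 - 12*Q)/(2*Q))
sqrt(R(w(-10)) + 488096) = sqrt((-6 + (3/2)/(-4)) + 488096) = sqrt((-6 + (3/2)*(-1/4)) + 488096) = sqrt((-6 - 3/8) + 488096) = sqrt(-51/8 + 488096) = sqrt(3904717/8) = sqrt(7809434)/4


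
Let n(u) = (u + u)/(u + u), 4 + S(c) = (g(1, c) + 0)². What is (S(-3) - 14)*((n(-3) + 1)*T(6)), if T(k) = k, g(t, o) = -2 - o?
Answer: -204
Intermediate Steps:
S(c) = -4 + (-2 - c)² (S(c) = -4 + ((-2 - c) + 0)² = -4 + (-2 - c)²)
n(u) = 1 (n(u) = (2*u)/((2*u)) = (2*u)*(1/(2*u)) = 1)
(S(-3) - 14)*((n(-3) + 1)*T(6)) = (-3*(4 - 3) - 14)*((1 + 1)*6) = (-3*1 - 14)*(2*6) = (-3 - 14)*12 = -17*12 = -204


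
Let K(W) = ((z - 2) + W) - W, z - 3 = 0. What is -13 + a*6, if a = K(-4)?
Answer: -7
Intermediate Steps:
z = 3 (z = 3 + 0 = 3)
K(W) = 1 (K(W) = ((3 - 2) + W) - W = (1 + W) - W = 1)
a = 1
-13 + a*6 = -13 + 1*6 = -13 + 6 = -7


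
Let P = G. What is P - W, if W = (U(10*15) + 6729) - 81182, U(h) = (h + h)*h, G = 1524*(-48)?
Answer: -43699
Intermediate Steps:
G = -73152
P = -73152
U(h) = 2*h**2 (U(h) = (2*h)*h = 2*h**2)
W = -29453 (W = (2*(10*15)**2 + 6729) - 81182 = (2*150**2 + 6729) - 81182 = (2*22500 + 6729) - 81182 = (45000 + 6729) - 81182 = 51729 - 81182 = -29453)
P - W = -73152 - 1*(-29453) = -73152 + 29453 = -43699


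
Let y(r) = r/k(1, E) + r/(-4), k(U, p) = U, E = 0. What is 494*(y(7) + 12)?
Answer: 17043/2 ≈ 8521.5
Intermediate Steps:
y(r) = 3*r/4 (y(r) = r/1 + r/(-4) = r*1 + r*(-¼) = r - r/4 = 3*r/4)
494*(y(7) + 12) = 494*((¾)*7 + 12) = 494*(21/4 + 12) = 494*(69/4) = 17043/2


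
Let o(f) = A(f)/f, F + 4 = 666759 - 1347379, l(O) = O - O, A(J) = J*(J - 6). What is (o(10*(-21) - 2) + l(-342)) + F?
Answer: -680842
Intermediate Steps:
A(J) = J*(-6 + J)
l(O) = 0
F = -680624 (F = -4 + (666759 - 1347379) = -4 - 680620 = -680624)
o(f) = -6 + f (o(f) = (f*(-6 + f))/f = -6 + f)
(o(10*(-21) - 2) + l(-342)) + F = ((-6 + (10*(-21) - 2)) + 0) - 680624 = ((-6 + (-210 - 2)) + 0) - 680624 = ((-6 - 212) + 0) - 680624 = (-218 + 0) - 680624 = -218 - 680624 = -680842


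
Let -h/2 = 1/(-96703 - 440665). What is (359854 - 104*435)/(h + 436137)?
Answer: 84531747976/117183033709 ≈ 0.72136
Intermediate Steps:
h = 1/268684 (h = -2/(-96703 - 440665) = -2/(-537368) = -2*(-1/537368) = 1/268684 ≈ 3.7218e-6)
(359854 - 104*435)/(h + 436137) = (359854 - 104*435)/(1/268684 + 436137) = (359854 - 45240)/(117183033709/268684) = 314614*(268684/117183033709) = 84531747976/117183033709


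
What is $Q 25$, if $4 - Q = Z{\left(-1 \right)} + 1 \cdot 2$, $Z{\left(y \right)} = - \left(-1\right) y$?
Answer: $75$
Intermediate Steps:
$Z{\left(y \right)} = y$
$Q = 3$ ($Q = 4 - \left(-1 + 1 \cdot 2\right) = 4 - \left(-1 + 2\right) = 4 - 1 = 3$)
$Q 25 = 3 \cdot 25 = 75$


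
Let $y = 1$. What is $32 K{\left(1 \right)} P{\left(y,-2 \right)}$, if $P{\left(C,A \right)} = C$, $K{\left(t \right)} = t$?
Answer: $32$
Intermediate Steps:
$32 K{\left(1 \right)} P{\left(y,-2 \right)} = 32 \cdot 1 \cdot 1 = 32 \cdot 1 = 32$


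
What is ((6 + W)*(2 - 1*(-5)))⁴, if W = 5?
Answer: 35153041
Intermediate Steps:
((6 + W)*(2 - 1*(-5)))⁴ = ((6 + 5)*(2 - 1*(-5)))⁴ = (11*(2 + 5))⁴ = (11*7)⁴ = 77⁴ = 35153041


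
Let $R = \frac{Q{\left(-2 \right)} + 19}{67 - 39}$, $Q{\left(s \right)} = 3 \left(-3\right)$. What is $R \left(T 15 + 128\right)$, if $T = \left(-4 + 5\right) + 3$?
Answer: $\frac{470}{7} \approx 67.143$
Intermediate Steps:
$Q{\left(s \right)} = -9$
$T = 4$ ($T = 1 + 3 = 4$)
$R = \frac{5}{14}$ ($R = \frac{-9 + 19}{67 - 39} = \frac{10}{67 - 39} = \frac{10}{28} = 10 \cdot \frac{1}{28} = \frac{5}{14} \approx 0.35714$)
$R \left(T 15 + 128\right) = \frac{5 \left(4 \cdot 15 + 128\right)}{14} = \frac{5 \left(60 + 128\right)}{14} = \frac{5}{14} \cdot 188 = \frac{470}{7}$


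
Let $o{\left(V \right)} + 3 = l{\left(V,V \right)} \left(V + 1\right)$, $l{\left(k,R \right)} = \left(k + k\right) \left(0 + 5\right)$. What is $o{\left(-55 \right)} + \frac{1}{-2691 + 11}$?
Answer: $\frac{79587959}{2680} \approx 29697.0$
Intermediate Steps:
$l{\left(k,R \right)} = 10 k$ ($l{\left(k,R \right)} = 2 k 5 = 10 k$)
$o{\left(V \right)} = -3 + 10 V \left(1 + V\right)$ ($o{\left(V \right)} = -3 + 10 V \left(V + 1\right) = -3 + 10 V \left(1 + V\right)$)
$o{\left(-55 \right)} + \frac{1}{-2691 + 11} = \left(-3 + 10 \left(-55\right) + 10 \left(-55\right)^{2}\right) + \frac{1}{-2691 + 11} = \left(-3 - 550 + 10 \cdot 3025\right) + \frac{1}{-2680} = \left(-3 - 550 + 30250\right) - \frac{1}{2680} = 29697 - \frac{1}{2680} = \frac{79587959}{2680}$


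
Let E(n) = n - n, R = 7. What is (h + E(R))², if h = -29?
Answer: 841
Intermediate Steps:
E(n) = 0
(h + E(R))² = (-29 + 0)² = (-29)² = 841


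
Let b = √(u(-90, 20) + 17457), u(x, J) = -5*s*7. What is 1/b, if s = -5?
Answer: √1102/4408 ≈ 0.0075309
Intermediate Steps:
u(x, J) = 175 (u(x, J) = -5*(-5)*7 = 25*7 = 175)
b = 4*√1102 (b = √(175 + 17457) = √17632 = 4*√1102 ≈ 132.79)
1/b = 1/(4*√1102) = √1102/4408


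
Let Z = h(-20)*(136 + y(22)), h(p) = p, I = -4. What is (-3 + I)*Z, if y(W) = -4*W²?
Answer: -252000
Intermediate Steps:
Z = 36000 (Z = -20*(136 - 4*22²) = -20*(136 - 4*484) = -20*(136 - 1936) = -20*(-1800) = 36000)
(-3 + I)*Z = (-3 - 4)*36000 = -7*36000 = -252000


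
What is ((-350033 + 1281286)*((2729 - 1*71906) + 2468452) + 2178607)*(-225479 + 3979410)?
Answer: 8387536493502035442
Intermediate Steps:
((-350033 + 1281286)*((2729 - 1*71906) + 2468452) + 2178607)*(-225479 + 3979410) = (931253*((2729 - 71906) + 2468452) + 2178607)*3753931 = (931253*(-69177 + 2468452) + 2178607)*3753931 = (931253*2399275 + 2178607)*3753931 = (2234332041575 + 2178607)*3753931 = 2234334220182*3753931 = 8387536493502035442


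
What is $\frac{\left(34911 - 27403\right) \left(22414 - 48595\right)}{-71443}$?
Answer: $\frac{196566948}{71443} \approx 2751.4$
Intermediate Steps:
$\frac{\left(34911 - 27403\right) \left(22414 - 48595\right)}{-71443} = 7508 \left(-26181\right) \left(- \frac{1}{71443}\right) = \left(-196566948\right) \left(- \frac{1}{71443}\right) = \frac{196566948}{71443}$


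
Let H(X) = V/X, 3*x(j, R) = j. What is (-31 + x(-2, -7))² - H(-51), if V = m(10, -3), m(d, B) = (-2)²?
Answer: 153437/153 ≈ 1002.9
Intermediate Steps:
m(d, B) = 4
x(j, R) = j/3
V = 4
H(X) = 4/X
(-31 + x(-2, -7))² - H(-51) = (-31 + (⅓)*(-2))² - 4/(-51) = (-31 - ⅔)² - 4*(-1)/51 = (-95/3)² - 1*(-4/51) = 9025/9 + 4/51 = 153437/153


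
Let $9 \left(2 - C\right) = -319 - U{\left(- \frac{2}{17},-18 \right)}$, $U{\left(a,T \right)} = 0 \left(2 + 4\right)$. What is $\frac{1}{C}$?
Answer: $\frac{9}{337} \approx 0.026706$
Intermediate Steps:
$U{\left(a,T \right)} = 0$ ($U{\left(a,T \right)} = 0 \cdot 6 = 0$)
$C = \frac{337}{9}$ ($C = 2 - \frac{-319 - 0}{9} = 2 - \frac{-319 + 0}{9} = 2 - - \frac{319}{9} = 2 + \frac{319}{9} = \frac{337}{9} \approx 37.444$)
$\frac{1}{C} = \frac{1}{\frac{337}{9}} = \frac{9}{337}$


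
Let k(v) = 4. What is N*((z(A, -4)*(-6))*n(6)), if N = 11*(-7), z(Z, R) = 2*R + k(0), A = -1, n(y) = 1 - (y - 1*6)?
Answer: -1848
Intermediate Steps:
n(y) = 7 - y (n(y) = 1 - (y - 6) = 1 - (-6 + y) = 1 + (6 - y) = 7 - y)
z(Z, R) = 4 + 2*R (z(Z, R) = 2*R + 4 = 4 + 2*R)
N = -77
N*((z(A, -4)*(-6))*n(6)) = -77*(4 + 2*(-4))*(-6)*(7 - 1*6) = -77*(4 - 8)*(-6)*(7 - 6) = -77*(-4*(-6)) = -1848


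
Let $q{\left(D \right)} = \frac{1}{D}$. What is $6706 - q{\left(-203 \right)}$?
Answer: $\frac{1361319}{203} \approx 6706.0$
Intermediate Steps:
$6706 - q{\left(-203 \right)} = 6706 - \frac{1}{-203} = 6706 - - \frac{1}{203} = 6706 + \frac{1}{203} = \frac{1361319}{203}$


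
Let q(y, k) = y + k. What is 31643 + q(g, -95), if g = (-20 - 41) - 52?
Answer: 31435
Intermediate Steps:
g = -113 (g = -61 - 52 = -113)
q(y, k) = k + y
31643 + q(g, -95) = 31643 + (-95 - 113) = 31643 - 208 = 31435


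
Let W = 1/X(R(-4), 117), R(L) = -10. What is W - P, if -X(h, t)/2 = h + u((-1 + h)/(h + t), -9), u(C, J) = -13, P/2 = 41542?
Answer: -3821863/46 ≈ -83084.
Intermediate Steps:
P = 83084 (P = 2*41542 = 83084)
X(h, t) = 26 - 2*h (X(h, t) = -2*(h - 13) = -2*(-13 + h) = 26 - 2*h)
W = 1/46 (W = 1/(26 - 2*(-10)) = 1/(26 + 20) = 1/46 ≈ 0.021739)
W - P = 1/46 - 1*83084 = 1/46 - 83084 = -3821863/46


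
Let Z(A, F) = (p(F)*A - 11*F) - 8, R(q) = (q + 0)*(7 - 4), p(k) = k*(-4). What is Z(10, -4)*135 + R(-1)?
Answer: 26457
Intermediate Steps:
p(k) = -4*k
R(q) = 3*q (R(q) = q*3 = 3*q)
Z(A, F) = -8 - 11*F - 4*A*F (Z(A, F) = ((-4*F)*A - 11*F) - 8 = (-4*A*F - 11*F) - 8 = (-11*F - 4*A*F) - 8 = -8 - 11*F - 4*A*F)
Z(10, -4)*135 + R(-1) = (-8 - 11*(-4) - 4*10*(-4))*135 + 3*(-1) = (-8 + 44 + 160)*135 - 3 = 196*135 - 3 = 26460 - 3 = 26457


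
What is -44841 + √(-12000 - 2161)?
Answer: -44841 + 119*I ≈ -44841.0 + 119.0*I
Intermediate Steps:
-44841 + √(-12000 - 2161) = -44841 + √(-14161) = -44841 + 119*I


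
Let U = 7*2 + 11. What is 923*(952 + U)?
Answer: 901771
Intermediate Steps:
U = 25 (U = 14 + 11 = 25)
923*(952 + U) = 923*(952 + 25) = 923*977 = 901771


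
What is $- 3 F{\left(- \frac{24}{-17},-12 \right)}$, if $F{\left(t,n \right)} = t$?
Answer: $- \frac{72}{17} \approx -4.2353$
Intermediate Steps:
$- 3 F{\left(- \frac{24}{-17},-12 \right)} = - 3 \left(- \frac{24}{-17}\right) = - 3 \left(\left(-24\right) \left(- \frac{1}{17}\right)\right) = \left(-3\right) \frac{24}{17} = - \frac{72}{17}$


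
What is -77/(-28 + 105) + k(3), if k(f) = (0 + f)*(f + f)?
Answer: 17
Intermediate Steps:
k(f) = 2*f² (k(f) = f*(2*f) = 2*f²)
-77/(-28 + 105) + k(3) = -77/(-28 + 105) + 2*3² = -77/77 + 2*9 = -77*1/77 + 18 = -1 + 18 = 17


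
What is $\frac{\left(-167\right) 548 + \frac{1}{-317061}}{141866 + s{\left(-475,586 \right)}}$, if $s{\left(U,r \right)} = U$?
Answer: $- \frac{29016154477}{44829571851} \approx -0.64725$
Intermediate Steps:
$\frac{\left(-167\right) 548 + \frac{1}{-317061}}{141866 + s{\left(-475,586 \right)}} = \frac{\left(-167\right) 548 + \frac{1}{-317061}}{141866 - 475} = \frac{-91516 - \frac{1}{317061}}{141391} = \left(- \frac{29016154477}{317061}\right) \frac{1}{141391} = - \frac{29016154477}{44829571851}$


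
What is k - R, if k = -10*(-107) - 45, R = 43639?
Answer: -42614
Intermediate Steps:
k = 1025 (k = 1070 - 45 = 1025)
k - R = 1025 - 1*43639 = 1025 - 43639 = -42614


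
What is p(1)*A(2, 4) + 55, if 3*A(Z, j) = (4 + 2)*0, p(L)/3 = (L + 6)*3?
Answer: 55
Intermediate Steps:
p(L) = 54 + 9*L (p(L) = 3*((L + 6)*3) = 3*((6 + L)*3) = 3*(18 + 3*L) = 54 + 9*L)
A(Z, j) = 0 (A(Z, j) = ((4 + 2)*0)/3 = (6*0)/3 = (⅓)*0 = 0)
p(1)*A(2, 4) + 55 = (54 + 9*1)*0 + 55 = (54 + 9)*0 + 55 = 63*0 + 55 = 0 + 55 = 55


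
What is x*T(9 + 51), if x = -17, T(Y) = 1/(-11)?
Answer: 17/11 ≈ 1.5455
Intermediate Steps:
T(Y) = -1/11
x*T(9 + 51) = -17*(-1/11) = 17/11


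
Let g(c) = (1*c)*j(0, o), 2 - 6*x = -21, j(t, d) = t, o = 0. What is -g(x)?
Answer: 0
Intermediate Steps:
x = 23/6 (x = ⅓ - ⅙*(-21) = ⅓ + 7/2 = 23/6 ≈ 3.8333)
g(c) = 0 (g(c) = (1*c)*0 = c*0 = 0)
-g(x) = -1*0 = 0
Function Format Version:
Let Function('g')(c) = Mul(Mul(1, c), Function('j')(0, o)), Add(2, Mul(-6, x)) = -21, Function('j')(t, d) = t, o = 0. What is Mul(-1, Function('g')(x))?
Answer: 0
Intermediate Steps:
x = Rational(23, 6) (x = Add(Rational(1, 3), Mul(Rational(-1, 6), -21)) = Add(Rational(1, 3), Rational(7, 2)) = Rational(23, 6) ≈ 3.8333)
Function('g')(c) = 0 (Function('g')(c) = Mul(Mul(1, c), 0) = Mul(c, 0) = 0)
Mul(-1, Function('g')(x)) = Mul(-1, 0) = 0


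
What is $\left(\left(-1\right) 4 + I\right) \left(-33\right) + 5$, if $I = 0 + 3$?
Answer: $38$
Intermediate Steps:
$I = 3$
$\left(\left(-1\right) 4 + I\right) \left(-33\right) + 5 = \left(\left(-1\right) 4 + 3\right) \left(-33\right) + 5 = \left(-4 + 3\right) \left(-33\right) + 5 = \left(-1\right) \left(-33\right) + 5 = 33 + 5 = 38$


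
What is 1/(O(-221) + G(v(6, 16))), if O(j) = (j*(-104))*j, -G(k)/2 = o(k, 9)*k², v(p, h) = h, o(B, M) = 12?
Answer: -1/5085608 ≈ -1.9663e-7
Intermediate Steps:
G(k) = -24*k²
O(j) = -104*j² (O(j) = (-104*j)*j = -104*j²)
1/(O(-221) + G(v(6, 16))) = 1/(-104*(-221)² - 24*16²) = 1/(-104*48841 - 24*256) = 1/(-5079464 - 6144) = 1/(-5085608) = -1/5085608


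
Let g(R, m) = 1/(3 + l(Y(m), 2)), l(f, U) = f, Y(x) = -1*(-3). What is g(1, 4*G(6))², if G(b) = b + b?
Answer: 1/36 ≈ 0.027778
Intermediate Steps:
G(b) = 2*b
Y(x) = 3
g(R, m) = ⅙ (g(R, m) = 1/(3 + 3) = 1/6 = ⅙)
g(1, 4*G(6))² = (⅙)² = 1/36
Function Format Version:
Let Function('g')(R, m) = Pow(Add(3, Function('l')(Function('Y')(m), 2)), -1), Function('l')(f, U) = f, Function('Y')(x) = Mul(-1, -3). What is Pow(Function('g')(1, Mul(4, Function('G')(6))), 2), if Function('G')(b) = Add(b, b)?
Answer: Rational(1, 36) ≈ 0.027778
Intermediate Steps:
Function('G')(b) = Mul(2, b)
Function('Y')(x) = 3
Function('g')(R, m) = Rational(1, 6) (Function('g')(R, m) = Pow(Add(3, 3), -1) = Pow(6, -1) = Rational(1, 6))
Pow(Function('g')(1, Mul(4, Function('G')(6))), 2) = Pow(Rational(1, 6), 2) = Rational(1, 36)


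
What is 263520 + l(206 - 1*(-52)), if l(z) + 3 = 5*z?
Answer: 264807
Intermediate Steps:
l(z) = -3 + 5*z
263520 + l(206 - 1*(-52)) = 263520 + (-3 + 5*(206 - 1*(-52))) = 263520 + (-3 + 5*(206 + 52)) = 263520 + (-3 + 5*258) = 263520 + (-3 + 1290) = 263520 + 1287 = 264807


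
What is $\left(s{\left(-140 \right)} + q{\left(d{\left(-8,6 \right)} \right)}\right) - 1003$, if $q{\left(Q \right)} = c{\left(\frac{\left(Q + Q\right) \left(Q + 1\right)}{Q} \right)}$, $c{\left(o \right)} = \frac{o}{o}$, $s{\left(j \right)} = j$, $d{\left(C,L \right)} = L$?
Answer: $-1142$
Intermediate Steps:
$c{\left(o \right)} = 1$
$q{\left(Q \right)} = 1$
$\left(s{\left(-140 \right)} + q{\left(d{\left(-8,6 \right)} \right)}\right) - 1003 = \left(-140 + 1\right) - 1003 = -139 - 1003 = -1142$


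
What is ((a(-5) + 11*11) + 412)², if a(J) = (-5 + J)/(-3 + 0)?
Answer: 2588881/9 ≈ 2.8765e+5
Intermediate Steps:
a(J) = 5/3 - J/3 (a(J) = (-5 + J)/(-3) = (-5 + J)*(-⅓) = 5/3 - J/3)
((a(-5) + 11*11) + 412)² = (((5/3 - ⅓*(-5)) + 11*11) + 412)² = (((5/3 + 5/3) + 121) + 412)² = ((10/3 + 121) + 412)² = (373/3 + 412)² = (1609/3)² = 2588881/9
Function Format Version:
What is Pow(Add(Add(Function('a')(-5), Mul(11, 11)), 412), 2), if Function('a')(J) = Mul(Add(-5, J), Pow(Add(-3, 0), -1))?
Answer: Rational(2588881, 9) ≈ 2.8765e+5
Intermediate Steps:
Function('a')(J) = Add(Rational(5, 3), Mul(Rational(-1, 3), J)) (Function('a')(J) = Mul(Add(-5, J), Pow(-3, -1)) = Mul(Add(-5, J), Rational(-1, 3)) = Add(Rational(5, 3), Mul(Rational(-1, 3), J)))
Pow(Add(Add(Function('a')(-5), Mul(11, 11)), 412), 2) = Pow(Add(Add(Add(Rational(5, 3), Mul(Rational(-1, 3), -5)), Mul(11, 11)), 412), 2) = Pow(Add(Add(Add(Rational(5, 3), Rational(5, 3)), 121), 412), 2) = Pow(Add(Add(Rational(10, 3), 121), 412), 2) = Pow(Add(Rational(373, 3), 412), 2) = Pow(Rational(1609, 3), 2) = Rational(2588881, 9)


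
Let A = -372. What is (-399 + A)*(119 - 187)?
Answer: 52428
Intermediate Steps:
(-399 + A)*(119 - 187) = (-399 - 372)*(119 - 187) = -771*(-68) = 52428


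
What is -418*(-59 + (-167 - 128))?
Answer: 147972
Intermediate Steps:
-418*(-59 + (-167 - 128)) = -418*(-59 - 295) = -418*(-354) = 147972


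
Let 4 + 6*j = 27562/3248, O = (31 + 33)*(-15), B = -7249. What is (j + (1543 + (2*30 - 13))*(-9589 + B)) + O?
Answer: -260879807435/9744 ≈ -2.6773e+7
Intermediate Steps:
O = -960 (O = 64*(-15) = -960)
j = 7285/9744 (j = -⅔ + (27562/3248)/6 = -⅔ + (27562*(1/3248))/6 = -⅔ + (⅙)*(13781/1624) = -⅔ + 13781/9744 = 7285/9744 ≈ 0.74764)
(j + (1543 + (2*30 - 13))*(-9589 + B)) + O = (7285/9744 + (1543 + (2*30 - 13))*(-9589 - 7249)) - 960 = (7285/9744 + (1543 + (60 - 13))*(-16838)) - 960 = (7285/9744 + (1543 + 47)*(-16838)) - 960 = (7285/9744 + 1590*(-16838)) - 960 = (7285/9744 - 26772420) - 960 = -260870453195/9744 - 960 = -260879807435/9744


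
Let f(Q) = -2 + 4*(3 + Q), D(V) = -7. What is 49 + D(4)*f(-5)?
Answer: 119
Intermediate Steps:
f(Q) = 10 + 4*Q (f(Q) = -2 + (12 + 4*Q) = 10 + 4*Q)
49 + D(4)*f(-5) = 49 - 7*(10 + 4*(-5)) = 49 - 7*(10 - 20) = 49 - 7*(-10) = 49 + 70 = 119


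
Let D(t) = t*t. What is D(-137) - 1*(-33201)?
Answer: 51970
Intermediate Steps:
D(t) = t²
D(-137) - 1*(-33201) = (-137)² - 1*(-33201) = 18769 + 33201 = 51970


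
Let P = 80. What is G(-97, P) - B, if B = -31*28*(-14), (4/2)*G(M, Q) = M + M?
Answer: -12249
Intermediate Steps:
G(M, Q) = M (G(M, Q) = (M + M)/2 = (2*M)/2 = M)
B = 12152 (B = -868*(-14) = 12152)
G(-97, P) - B = -97 - 1*12152 = -97 - 12152 = -12249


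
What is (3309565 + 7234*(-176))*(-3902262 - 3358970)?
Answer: -14786634881392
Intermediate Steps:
(3309565 + 7234*(-176))*(-3902262 - 3358970) = (3309565 - 1273184)*(-7261232) = 2036381*(-7261232) = -14786634881392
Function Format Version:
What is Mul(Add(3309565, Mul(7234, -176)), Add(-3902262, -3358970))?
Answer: -14786634881392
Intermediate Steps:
Mul(Add(3309565, Mul(7234, -176)), Add(-3902262, -3358970)) = Mul(Add(3309565, -1273184), -7261232) = Mul(2036381, -7261232) = -14786634881392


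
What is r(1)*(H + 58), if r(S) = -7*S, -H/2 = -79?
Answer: -1512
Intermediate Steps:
H = 158 (H = -2*(-79) = 158)
r(1)*(H + 58) = (-7*1)*(158 + 58) = -7*216 = -1512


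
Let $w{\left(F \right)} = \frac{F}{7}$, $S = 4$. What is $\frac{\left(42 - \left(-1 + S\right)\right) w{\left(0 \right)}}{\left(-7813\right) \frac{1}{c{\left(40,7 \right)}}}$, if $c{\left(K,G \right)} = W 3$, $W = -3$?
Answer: $0$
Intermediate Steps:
$w{\left(F \right)} = \frac{F}{7}$ ($w{\left(F \right)} = F \frac{1}{7} = \frac{F}{7}$)
$c{\left(K,G \right)} = -9$ ($c{\left(K,G \right)} = \left(-3\right) 3 = -9$)
$\frac{\left(42 - \left(-1 + S\right)\right) w{\left(0 \right)}}{\left(-7813\right) \frac{1}{c{\left(40,7 \right)}}} = \frac{\left(42 + \left(1 - 4\right)\right) \frac{1}{7} \cdot 0}{\left(-7813\right) \frac{1}{-9}} = \frac{\left(42 + \left(1 - 4\right)\right) 0}{\left(-7813\right) \left(- \frac{1}{9}\right)} = \frac{\left(42 - 3\right) 0}{\frac{7813}{9}} = 39 \cdot 0 \cdot \frac{9}{7813} = 0 \cdot \frac{9}{7813} = 0$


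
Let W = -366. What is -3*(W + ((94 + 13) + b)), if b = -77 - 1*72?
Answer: 1224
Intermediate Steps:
b = -149 (b = -77 - 72 = -149)
-3*(W + ((94 + 13) + b)) = -3*(-366 + ((94 + 13) - 149)) = -3*(-366 + (107 - 149)) = -3*(-366 - 42) = -3*(-408) = 1224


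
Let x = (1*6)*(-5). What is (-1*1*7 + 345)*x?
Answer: -10140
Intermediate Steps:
x = -30 (x = 6*(-5) = -30)
(-1*1*7 + 345)*x = (-1*1*7 + 345)*(-30) = (-1*7 + 345)*(-30) = (-7 + 345)*(-30) = 338*(-30) = -10140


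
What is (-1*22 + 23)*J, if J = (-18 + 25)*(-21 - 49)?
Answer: -490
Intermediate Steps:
J = -490 (J = 7*(-70) = -490)
(-1*22 + 23)*J = (-1*22 + 23)*(-490) = (-22 + 23)*(-490) = 1*(-490) = -490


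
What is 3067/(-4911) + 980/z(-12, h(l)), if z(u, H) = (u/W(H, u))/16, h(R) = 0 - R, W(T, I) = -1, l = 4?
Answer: 2137991/1637 ≈ 1306.0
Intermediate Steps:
h(R) = -R
z(u, H) = -u/16 (z(u, H) = (u/(-1))/16 = (u*(-1))*(1/16) = -u*(1/16) = -u/16)
3067/(-4911) + 980/z(-12, h(l)) = 3067/(-4911) + 980/((-1/16*(-12))) = 3067*(-1/4911) + 980/(3/4) = -3067/4911 + 980*(4/3) = -3067/4911 + 3920/3 = 2137991/1637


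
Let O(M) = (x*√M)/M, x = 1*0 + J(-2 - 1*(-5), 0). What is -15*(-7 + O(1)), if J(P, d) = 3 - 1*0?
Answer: 60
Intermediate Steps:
J(P, d) = 3 (J(P, d) = 3 + 0 = 3)
x = 3 (x = 1*0 + 3 = 0 + 3 = 3)
O(M) = 3/√M (O(M) = (3*√M)/M = 3/√M)
-15*(-7 + O(1)) = -15*(-7 + 3/√1) = -15*(-7 + 3*1) = -15*(-7 + 3) = -15*(-4) = 60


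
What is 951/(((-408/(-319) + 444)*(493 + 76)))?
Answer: 101123/26941012 ≈ 0.0037535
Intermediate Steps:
951/(((-408/(-319) + 444)*(493 + 76))) = 951/(((-408*(-1/319) + 444)*569)) = 951/(((408/319 + 444)*569)) = 951/(((142044/319)*569)) = 951/(80823036/319) = 951*(319/80823036) = 101123/26941012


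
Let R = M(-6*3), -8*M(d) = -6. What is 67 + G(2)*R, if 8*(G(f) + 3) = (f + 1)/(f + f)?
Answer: 8297/128 ≈ 64.820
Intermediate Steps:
M(d) = ¾ (M(d) = -⅛*(-6) = ¾)
R = ¾ ≈ 0.75000
G(f) = -3 + (1 + f)/(16*f) (G(f) = -3 + ((f + 1)/(f + f))/8 = -3 + ((1 + f)/((2*f)))/8 = -3 + ((1 + f)*(1/(2*f)))/8 = -3 + ((1 + f)/(2*f))/8 = -3 + (1 + f)/(16*f))
67 + G(2)*R = 67 + ((1/16)*(1 - 47*2)/2)*(¾) = 67 + ((1/16)*(½)*(1 - 94))*(¾) = 67 + ((1/16)*(½)*(-93))*(¾) = 67 - 93/32*¾ = 67 - 279/128 = 8297/128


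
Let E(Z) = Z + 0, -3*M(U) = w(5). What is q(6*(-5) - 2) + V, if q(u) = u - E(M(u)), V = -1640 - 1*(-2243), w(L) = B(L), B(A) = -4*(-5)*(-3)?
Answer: 551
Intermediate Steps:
B(A) = -60 (B(A) = 20*(-3) = -60)
w(L) = -60
M(U) = 20 (M(U) = -⅓*(-60) = 20)
E(Z) = Z
V = 603 (V = -1640 + 2243 = 603)
q(u) = -20 + u (q(u) = u - 1*20 = u - 20 = -20 + u)
q(6*(-5) - 2) + V = (-20 + (6*(-5) - 2)) + 603 = (-20 + (-30 - 2)) + 603 = (-20 - 32) + 603 = -52 + 603 = 551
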